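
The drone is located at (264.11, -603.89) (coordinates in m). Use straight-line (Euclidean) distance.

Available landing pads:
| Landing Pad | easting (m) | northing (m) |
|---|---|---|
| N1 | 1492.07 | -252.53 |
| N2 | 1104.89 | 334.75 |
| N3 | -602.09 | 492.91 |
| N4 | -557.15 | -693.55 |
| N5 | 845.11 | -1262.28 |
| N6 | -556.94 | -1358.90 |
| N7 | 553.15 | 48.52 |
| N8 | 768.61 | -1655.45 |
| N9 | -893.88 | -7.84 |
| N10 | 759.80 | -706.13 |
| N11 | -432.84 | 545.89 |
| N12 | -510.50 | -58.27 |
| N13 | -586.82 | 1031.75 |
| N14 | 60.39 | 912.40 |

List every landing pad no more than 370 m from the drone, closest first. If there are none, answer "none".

Distances from (264.11, -603.89):
N1: √((1227.96)² + (351.36)²) = √(1507885.7616 + 123453.8496) = 1277.24 m
N2: √((840.78)² + (938.64)²) = √(706911.0084 + 881045.0496) = 1260.14 m
N3: √((-866.20)² + (1096.80)²) = √(750302.4400 + 1202970.2400) = 1397.60 m
N4: √((-821.26)² + (-89.66)²) = √(674467.9876 + 8038.9156) = 826.14 m
N5: √((581.00)² + (-658.39)²) = √(337561.0000 + 433477.3921) = 878.09 m
N6: √((-821.05)² + (-755.01)²) = √(674123.1025 + 570040.1001) = 1115.42 m
N7: √((289.04)² + (652.41)²) = √(83544.1216 + 425638.8081) = 713.57 m
N8: √((504.50)² + (-1051.56)²) = √(254520.2500 + 1105778.4336) = 1166.32 m
N9: √((-1157.99)² + (596.05)²) = √(1340940.8401 + 355275.6025) = 1302.39 m
N10: √((495.69)² + (-102.24)²) = √(245708.5761 + 10453.0176) = 506.12 m
N11: √((-696.95)² + (1149.78)²) = √(485739.3025 + 1321994.0484) = 1344.52 m
N12: √((-774.61)² + (545.62)²) = √(600020.6521 + 297701.1844) = 947.48 m
N13: √((-850.93)² + (1635.64)²) = √(724081.8649 + 2675318.2096) = 1843.75 m
N14: √((-203.72)² + (1516.29)²) = √(41501.8384 + 2299135.3641) = 1529.91 m
Threshold 370 m: none within range.

none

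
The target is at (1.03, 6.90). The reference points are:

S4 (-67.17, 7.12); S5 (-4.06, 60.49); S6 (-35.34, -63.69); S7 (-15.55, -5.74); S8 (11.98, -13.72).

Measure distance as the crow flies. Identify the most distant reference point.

Distances from (1.03, 6.90):
S4: √((-68.20)² + (0.22)²) = √(4651.2400 + 0.0484) = 68.20
S5: √((-5.09)² + (53.59)²) = √(25.9081 + 2871.8881) = 53.83
S6: √((-36.37)² + (-70.59)²) = √(1322.7769 + 4982.9481) = 79.41
S7: √((-16.58)² + (-12.64)²) = √(274.8964 + 159.7696) = 20.85
S8: √((10.95)² + (-20.62)²) = √(119.9025 + 425.1844) = 23.35
Maximum: S6 at 79.41.

S6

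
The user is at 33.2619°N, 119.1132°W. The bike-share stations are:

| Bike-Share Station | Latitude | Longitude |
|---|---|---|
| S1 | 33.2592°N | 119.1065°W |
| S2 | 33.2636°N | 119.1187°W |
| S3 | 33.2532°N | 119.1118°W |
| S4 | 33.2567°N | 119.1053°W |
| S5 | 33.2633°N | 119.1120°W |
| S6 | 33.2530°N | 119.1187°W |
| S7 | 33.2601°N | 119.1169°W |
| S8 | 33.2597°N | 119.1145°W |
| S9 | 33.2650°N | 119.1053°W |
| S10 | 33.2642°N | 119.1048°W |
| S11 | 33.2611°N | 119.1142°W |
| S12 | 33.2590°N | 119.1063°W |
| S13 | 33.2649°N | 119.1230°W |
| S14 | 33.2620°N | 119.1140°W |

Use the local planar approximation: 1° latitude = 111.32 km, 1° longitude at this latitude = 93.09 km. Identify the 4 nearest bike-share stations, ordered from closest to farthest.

S14, S11, S5, S8

Distances from 33.2619°N, 119.1132°W:
S1: √((-0.0027·111.32)² + (0.0067·93.09)²) = √(0.090339 + 0.389005) = 0.6923 km
S2: √((0.0017·111.32)² + (-0.0055·93.09)²) = √(0.035813 + 0.262139) = 0.5458 km
S3: √((-0.0087·111.32)² + (0.0014·93.09)²) = √(0.937961 + 0.016985) = 0.9772 km
S4: √((-0.0052·111.32)² + (0.0079·93.09)²) = √(0.335084 + 0.540829) = 0.9359 km
S5: √((0.0014·111.32)² + (0.0012·93.09)²) = √(0.024289 + 0.012479) = 0.1917 km
S6: √((-0.0089·111.32)² + (-0.0055·93.09)²) = √(0.981582 + 0.262139) = 1.1152 km
S7: √((-0.0018·111.32)² + (-0.0037·93.09)²) = √(0.040151 + 0.118634) = 0.3985 km
S8: √((-0.0022·111.32)² + (-0.0013·93.09)²) = √(0.059978 + 0.014645) = 0.2732 km
S9: √((0.0031·111.32)² + (0.0079·93.09)²) = √(0.119088 + 0.540829) = 0.8124 km
S10: √((0.0023·111.32)² + (0.0084·93.09)²) = √(0.065554 + 0.611455) = 0.8228 km
S11: √((-0.0008·111.32)² + (-0.0010·93.09)²) = √(0.007931 + 0.008666) = 0.1288 km
S12: √((-0.0029·111.32)² + (0.0069·93.09)²) = √(0.104218 + 0.412576) = 0.7189 km
S13: √((0.0030·111.32)² + (-0.0098·93.09)²) = √(0.111529 + 0.832258) = 0.9715 km
S14: √((0.0001·111.32)² + (-0.0008·93.09)²) = √(0.000124 + 0.005546) = 0.0753 km
Sorted: S14 (0.0753 km) < S11 (0.1288 km) < S5 (0.1917 km) < S8 (0.2732 km) < S7 (0.3985 km) < S2 (0.5458 km) < …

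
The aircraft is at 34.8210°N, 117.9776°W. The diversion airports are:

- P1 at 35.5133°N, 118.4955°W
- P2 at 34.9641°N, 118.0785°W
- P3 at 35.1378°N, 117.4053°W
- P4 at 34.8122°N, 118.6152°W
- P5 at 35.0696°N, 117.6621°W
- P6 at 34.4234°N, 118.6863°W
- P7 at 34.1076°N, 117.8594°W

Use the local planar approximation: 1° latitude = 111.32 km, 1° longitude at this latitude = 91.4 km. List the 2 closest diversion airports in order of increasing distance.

Distances from 34.8210°N, 117.9776°W:
P1: √((0.6923·111.32)² + (-0.5179·91.4)²) = √(5939.297211 + 2240.702576) = 90.4434 km
P2: √((0.1431·111.32)² + (-0.1009·91.4)²) = √(253.761459 + 85.050080) = 18.4068 km
P3: √((0.3168·111.32)² + (0.5723·91.4)²) = √(1243.703170 + 2736.149880) = 63.0861 km
P4: √((-0.0088·111.32)² + (-0.6376·91.4)²) = √(0.959648 + 3396.166770) = 58.2849 km
P5: √((0.2486·111.32)² + (0.3155·91.4)²) = √(765.858689 + 831.555267) = 39.9677 km
P6: √((-0.3976·111.32)² + (-0.7087·91.4)²) = √(1959.021249 + 4195.823944) = 78.4528 km
P7: √((-0.7134·111.32)² + (0.1182·91.4)²) = √(6306.851501 + 116.715180) = 80.1472 km
Sorted: P2 (18.4068 km) < P5 (39.9677 km) < P4 (58.2849 km) < P3 (63.0861 km) < …

P2, P5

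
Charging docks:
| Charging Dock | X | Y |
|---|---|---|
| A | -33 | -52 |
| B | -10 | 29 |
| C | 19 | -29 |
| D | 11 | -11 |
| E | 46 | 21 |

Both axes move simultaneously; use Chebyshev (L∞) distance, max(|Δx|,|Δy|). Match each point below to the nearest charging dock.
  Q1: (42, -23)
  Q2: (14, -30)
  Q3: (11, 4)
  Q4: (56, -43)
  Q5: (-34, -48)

Q1 at (42, -23):
  A: 75
  B: 52
  C: 23
  D: 31
  E: 44
  → nearest: C (23)
Q2 at (14, -30):
  A: 47
  B: 59
  C: 5
  D: 19
  E: 51
  → nearest: C (5)
Q3 at (11, 4):
  A: 56
  B: 25
  C: 33
  D: 15
  E: 35
  → nearest: D (15)
Q4 at (56, -43):
  A: 89
  B: 72
  C: 37
  D: 45
  E: 64
  → nearest: C (37)
Q5 at (-34, -48):
  A: 4
  B: 77
  C: 53
  D: 45
  E: 80
  → nearest: A (4)

Q1→C; Q2→C; Q3→D; Q4→C; Q5→A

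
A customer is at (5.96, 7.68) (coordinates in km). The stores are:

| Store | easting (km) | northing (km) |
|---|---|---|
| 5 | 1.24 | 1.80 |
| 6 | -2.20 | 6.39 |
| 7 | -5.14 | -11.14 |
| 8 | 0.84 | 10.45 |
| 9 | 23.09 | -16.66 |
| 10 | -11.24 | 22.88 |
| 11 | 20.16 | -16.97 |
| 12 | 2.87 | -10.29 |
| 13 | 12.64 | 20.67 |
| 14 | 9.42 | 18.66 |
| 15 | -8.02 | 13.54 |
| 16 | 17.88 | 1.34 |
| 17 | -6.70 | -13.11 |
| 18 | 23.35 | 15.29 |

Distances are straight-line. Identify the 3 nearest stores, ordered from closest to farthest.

Distances from (5.96, 7.68):
5: √((-4.72)² + (-5.88)²) = √(22.2784 + 34.5744) = 7.54 km
6: √((-8.16)² + (-1.29)²) = √(66.5856 + 1.6641) = 8.26 km
7: √((-11.10)² + (-18.82)²) = √(123.2100 + 354.1924) = 21.85 km
8: √((-5.12)² + (2.77)²) = √(26.2144 + 7.6729) = 5.82 km
9: √((17.13)² + (-24.34)²) = √(293.4369 + 592.4356) = 29.76 km
10: √((-17.20)² + (15.20)²) = √(295.8400 + 231.0400) = 22.95 km
11: √((14.20)² + (-24.65)²) = √(201.6400 + 607.6225) = 28.45 km
12: √((-3.09)² + (-17.97)²) = √(9.5481 + 322.9209) = 18.23 km
13: √((6.68)² + (12.99)²) = √(44.6224 + 168.7401) = 14.61 km
14: √((3.46)² + (10.98)²) = √(11.9716 + 120.5604) = 11.51 km
15: √((-13.98)² + (5.86)²) = √(195.4404 + 34.3396) = 15.16 km
16: √((11.92)² + (-6.34)²) = √(142.0864 + 40.1956) = 13.50 km
17: √((-12.66)² + (-20.79)²) = √(160.2756 + 432.2241) = 24.34 km
18: √((17.39)² + (7.61)²) = √(302.4121 + 57.9121) = 18.98 km
Sorted: 8 (5.82 km) < 5 (7.54 km) < 6 (8.26 km) < 14 (11.51 km) < 16 (13.50 km) < …

8, 5, 6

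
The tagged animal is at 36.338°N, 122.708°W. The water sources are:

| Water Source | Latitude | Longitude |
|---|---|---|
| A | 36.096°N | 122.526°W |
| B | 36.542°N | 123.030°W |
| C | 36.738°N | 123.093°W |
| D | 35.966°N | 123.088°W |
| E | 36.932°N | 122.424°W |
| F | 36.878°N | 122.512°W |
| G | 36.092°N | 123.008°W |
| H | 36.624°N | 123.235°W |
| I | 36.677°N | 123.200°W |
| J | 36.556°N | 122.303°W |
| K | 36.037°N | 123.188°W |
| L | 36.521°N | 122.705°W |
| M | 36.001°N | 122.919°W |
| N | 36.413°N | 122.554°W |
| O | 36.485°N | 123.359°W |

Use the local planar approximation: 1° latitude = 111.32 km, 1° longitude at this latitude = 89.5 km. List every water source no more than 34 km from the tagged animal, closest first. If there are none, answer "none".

N, L, A

Distances from 36.338°N, 122.708°W:
A: √((-0.242·111.32)² + (0.182·89.5)²) = √(725.73343 + 265.33152) = 31.481 km
B: √((0.204·111.32)² + (-0.322·89.5)²) = √(515.71140 + 830.53476) = 36.691 km
C: √((0.400·111.32)² + (-0.385·89.5)²) = √(1982.74278 + 1187.31931) = 56.303 km
D: √((-0.372·111.32)² + (-0.380·89.5)²) = √(1714.87423 + 1156.68010) = 53.587 km
E: √((0.594·111.32)² + (0.284·89.5)²) = √(4372.39396 + 646.07472) = 70.841 km
F: √((0.540·111.32)² + (0.196·89.5)²) = √(3613.54872 + 307.72176) = 62.620 km
G: √((-0.246·111.32)² + (-0.300·89.5)²) = √(749.92289 + 720.92250) = 38.352 km
H: √((0.286·111.32)² + (-0.527·89.5)²) = √(1013.62768 + 2224.67872) = 56.906 km
I: √((0.339·111.32)² + (-0.492·89.5)²) = √(1424.11740 + 1938.99316) = 57.992 km
J: √((0.218·111.32)² + (0.405·89.5)²) = √(588.92418 + 1313.88126) = 43.621 km
K: √((-0.301·111.32)² + (-0.480·89.5)²) = √(1122.74049 + 1845.56160) = 54.482 km
L: √((0.183·111.32)² + (0.003·89.5)²) = √(415.00046 + 0.07209) = 20.373 km
M: √((-0.337·111.32)² + (-0.211·89.5)²) = √(1407.36322 + 356.62434) = 42.000 km
N: √((0.075·111.32)² + (0.154·89.5)²) = √(69.70580 + 189.97109) = 16.114 km
O: √((0.147·111.32)² + (-0.651·89.5)²) = √(267.78181 + 3394.75196) = 60.519 km
Threshold 34 km: N (16.114 km), L (20.373 km), A (31.481 km) are within range.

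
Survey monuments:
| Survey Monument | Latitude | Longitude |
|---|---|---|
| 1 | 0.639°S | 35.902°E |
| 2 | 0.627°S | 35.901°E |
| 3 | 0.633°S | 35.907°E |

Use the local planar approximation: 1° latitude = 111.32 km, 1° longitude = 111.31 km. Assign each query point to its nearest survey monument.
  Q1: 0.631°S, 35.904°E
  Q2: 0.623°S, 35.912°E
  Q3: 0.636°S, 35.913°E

Q1→3; Q2→3; Q3→3

Q1 at 0.631°S, 35.904°E:
  1: √((-0.008·111.32)² + (-0.002·111.31)²) = √(0.79310 + 0.04956) = 0.918 km
  2: √((0.004·111.32)² + (-0.003·111.31)²) = √(0.19827 + 0.11151) = 0.557 km
  3: √((-0.002·111.32)² + (0.003·111.31)²) = √(0.04957 + 0.11151) = 0.401 km
  → nearest: 3 (0.401 km)
Q2 at 0.623°S, 35.912°E:
  1: √((-0.016·111.32)² + (-0.010·111.31)²) = √(3.17239 + 1.23899) = 2.100 km
  2: √((-0.004·111.32)² + (-0.011·111.31)²) = √(0.19827 + 1.49918) = 1.303 km
  3: √((-0.010·111.32)² + (-0.005·111.31)²) = √(1.23921 + 0.30975) = 1.245 km
  → nearest: 3 (1.245 km)
Q3 at 0.636°S, 35.913°E:
  1: √((-0.003·111.32)² + (-0.011·111.31)²) = √(0.11153 + 1.49918) = 1.269 km
  2: √((0.009·111.32)² + (-0.012·111.31)²) = √(1.00376 + 1.78415) = 1.670 km
  3: √((0.003·111.32)² + (-0.006·111.31)²) = √(0.11153 + 0.44604) = 0.747 km
  → nearest: 3 (0.747 km)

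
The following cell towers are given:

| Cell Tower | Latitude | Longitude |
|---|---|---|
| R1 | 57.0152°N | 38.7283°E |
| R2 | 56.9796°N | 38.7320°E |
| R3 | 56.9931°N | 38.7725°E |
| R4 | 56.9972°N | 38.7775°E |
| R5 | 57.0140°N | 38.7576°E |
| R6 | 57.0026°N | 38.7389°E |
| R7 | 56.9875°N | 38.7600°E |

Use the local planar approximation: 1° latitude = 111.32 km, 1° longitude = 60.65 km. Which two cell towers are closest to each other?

Pairwise distances:
R3–R4: √((0.0041·111.32)² + (0.0050·60.65)²) = √(0.208312 + 0.091961) = 0.5480 km
R3–R7: √((-0.0056·111.32)² + (-0.0125·60.65)²) = √(0.388618 + 0.574754) = 0.9815 km
R4–R7: √((-0.0097·111.32)² + (-0.0175·60.65)²) = √(1.165977 + 1.126517) = 1.5141 km
R1–R6: √((-0.0126·111.32)² + (0.0106·60.65)²) = √(1.967377 + 0.413308) = 1.5429 km
R5–R6: √((-0.0114·111.32)² + (-0.0187·60.65)²) = √(1.610483 + 1.286308) = 1.7020 km
R1–R5: √((-0.0012·111.32)² + (0.0293·60.65)²) = √(0.017845 + 3.157889) = 1.7821 km
R2–R7: √((0.0079·111.32)² + (0.0280·60.65)²) = √(0.773394 + 2.883883) = 1.9124 km
R6–R7: √((-0.0151·111.32)² + (0.0211·60.65)²) = √(2.825532 + 1.637670) = 2.1126 km
R4–R5: √((0.0168·111.32)² + (-0.0199·60.65)²) = √(3.497558 + 1.456692) = 2.2258 km
R3–R6: √((0.0095·111.32)² + (-0.0336·60.65)²) = √(1.118391 + 4.152792) = 2.2959 km
R4–R6: √((0.0054·111.32)² + (-0.0386·60.65)²) = √(0.361355 + 5.480702) = 2.4170 km
R3–R5: √((0.0209·111.32)² + (-0.0149·60.65)²) = √(5.413012 + 0.816647) = 2.4959 km
R2–R6: √((0.0230·111.32)² + (0.0069·60.65)²) = √(6.555443 + 0.175130) = 2.5943 km
R2–R3: √((0.0135·111.32)² + (0.0405·60.65)²) = √(2.258468 + 6.033533) = 2.8796 km
R5–R7: √((-0.0265·111.32)² + (0.0024·60.65)²) = √(8.702382 + 0.021188) = 2.9536 km
R2–R4: √((0.0176·111.32)² + (0.0455·60.65)²) = √(3.838590 + 7.615254) = 3.3844 km
R1–R4: √((-0.0180·111.32)² + (0.0492·60.65)²) = √(4.015054 + 8.904137) = 3.5943 km
R1–R7: √((-0.0277·111.32)² + (0.0317·60.65)²) = √(9.508367 + 3.696410) = 3.6338 km
R1–R3: √((-0.0221·111.32)² + (0.0442·60.65)²) = √(6.052446 + 7.186313) = 3.6385 km
R1–R2: √((-0.0356·111.32)² + (0.0037·60.65)²) = √(15.705306 + 0.050358) = 3.9693 km
R2–R5: √((0.0344·111.32)² + (0.0256·60.65)²) = √(14.664366 + 2.410691) = 4.1322 km
Closest pair: R3–R4 at 0.5480 km.

R3 and R4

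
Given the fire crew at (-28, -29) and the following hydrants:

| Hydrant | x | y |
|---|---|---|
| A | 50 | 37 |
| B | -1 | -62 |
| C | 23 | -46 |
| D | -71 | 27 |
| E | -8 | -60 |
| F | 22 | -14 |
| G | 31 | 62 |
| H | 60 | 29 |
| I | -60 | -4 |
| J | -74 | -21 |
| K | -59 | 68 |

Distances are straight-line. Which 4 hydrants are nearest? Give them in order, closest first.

Distances from (-28, -29):
A: √((78)² + (66)²) = √(6084.000 + 4356.000) = 102.2
B: √((27)² + (-33)²) = √(729.000 + 1089.000) = 42.6
C: √((51)² + (-17)²) = √(2601.000 + 289.000) = 53.8
D: √((-43)² + (56)²) = √(1849.000 + 3136.000) = 70.6
E: √((20)² + (-31)²) = √(400.000 + 961.000) = 36.9
F: √((50)² + (15)²) = √(2500.000 + 225.000) = 52.2
G: √((59)² + (91)²) = √(3481.000 + 8281.000) = 108.5
H: √((88)² + (58)²) = √(7744.000 + 3364.000) = 105.4
I: √((-32)² + (25)²) = √(1024.000 + 625.000) = 40.6
J: √((-46)² + (8)²) = √(2116.000 + 64.000) = 46.7
K: √((-31)² + (97)²) = √(961.000 + 9409.000) = 101.8
Sorted: E (36.9) < I (40.6) < B (42.6) < J (46.7) < F (52.2) < C (53.8) < …

E, I, B, J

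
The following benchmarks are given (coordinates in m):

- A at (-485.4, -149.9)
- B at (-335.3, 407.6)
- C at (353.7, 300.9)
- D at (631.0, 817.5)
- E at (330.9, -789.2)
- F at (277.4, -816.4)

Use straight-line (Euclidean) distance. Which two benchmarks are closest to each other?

Pairwise distances:
A–B: √((150.1)² + (557.5)²) = √(22530.010 + 310806.250) = 577.4 m
A–C: √((839.1)² + (450.8)²) = √(704088.810 + 203220.640) = 952.5 m
A–D: √((1116.4)² + (967.4)²) = √(1246348.960 + 935862.760) = 1477.2 m
A–E: √((816.3)² + (-639.3)²) = √(666345.690 + 408704.490) = 1036.8 m
A–F: √((762.8)² + (-666.5)²) = √(581863.840 + 444222.250) = 1013.0 m
B–C: √((689.0)² + (-106.7)²) = √(474721.000 + 11384.890) = 697.2 m
B–D: √((966.3)² + (409.9)²) = √(933735.690 + 168018.010) = 1049.6 m
B–E: √((666.2)² + (-1196.8)²) = √(443822.440 + 1432330.240) = 1369.7 m
B–F: √((612.7)² + (-1224.0)²) = √(375401.290 + 1498176.000) = 1368.8 m
C–D: √((277.3)² + (516.6)²) = √(76895.290 + 266875.560) = 586.3 m
C–E: √((-22.8)² + (-1090.1)²) = √(519.840 + 1188318.010) = 1090.3 m
C–F: √((-76.3)² + (-1117.3)²) = √(5821.690 + 1248359.290) = 1119.9 m
D–E: √((-300.1)² + (-1606.7)²) = √(90060.010 + 2581484.890) = 1634.5 m
D–F: √((-353.6)² + (-1633.9)²) = √(125032.960 + 2669629.210) = 1671.7 m
E–F: √((-53.5)² + (-27.2)²) = √(2862.250 + 739.840) = 60.0 m
Closest pair: E–F at 60.0 m.

E and F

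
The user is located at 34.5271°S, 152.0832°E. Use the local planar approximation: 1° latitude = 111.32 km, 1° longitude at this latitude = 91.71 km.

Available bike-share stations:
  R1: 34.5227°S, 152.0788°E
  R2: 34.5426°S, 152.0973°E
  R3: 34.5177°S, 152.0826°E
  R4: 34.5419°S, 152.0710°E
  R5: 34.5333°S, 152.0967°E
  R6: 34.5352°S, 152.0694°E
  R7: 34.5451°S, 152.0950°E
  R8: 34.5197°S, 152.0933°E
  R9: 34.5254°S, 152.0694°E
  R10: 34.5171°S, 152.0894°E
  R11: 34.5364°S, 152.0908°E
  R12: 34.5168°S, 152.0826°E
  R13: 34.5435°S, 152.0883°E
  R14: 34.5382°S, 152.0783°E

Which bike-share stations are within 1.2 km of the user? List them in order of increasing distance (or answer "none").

Distances from 34.5271°S, 152.0832°E:
R1: √((0.0044·111.32)² + (-0.0044·91.71)²) = √(0.239912 + 0.162832) = 0.6346 km
R2: √((-0.0155·111.32)² + (0.0141·91.71)²) = √(2.977212 + 1.672136) = 2.1562 km
R3: √((0.0094·111.32)² + (-0.0006·91.71)²) = √(1.094970 + 0.003028) = 1.0479 km
R4: √((-0.0148·111.32)² + (-0.0122·91.71)²) = √(2.714375 + 1.251852) = 1.9915 km
R5: √((-0.0062·111.32)² + (0.0135·91.71)²) = √(0.476354 + 1.532854) = 1.4175 km
R6: √((-0.0081·111.32)² + (-0.0138·91.71)²) = √(0.813048 + 1.601738) = 1.5540 km
R7: √((-0.0180·111.32)² + (0.0118·91.71)²) = √(4.015054 + 1.171109) = 2.2773 km
R8: √((0.0074·111.32)² + (0.0101·91.71)²) = √(0.678594 + 0.857978) = 1.2396 km
R9: √((0.0017·111.32)² + (-0.0138·91.71)²) = √(0.035813 + 1.601738) = 1.2797 km
R10: √((0.0100·111.32)² + (0.0062·91.71)²) = √(1.239214 + 0.323308) = 1.2500 km
R11: √((-0.0093·111.32)² + (0.0076·91.71)²) = √(1.071796 + 0.485803) = 1.2480 km
R12: √((0.0103·111.32)² + (-0.0006·91.71)²) = √(1.314682 + 0.003028) = 1.1479 km
R13: √((-0.0164·111.32)² + (0.0051·91.71)²) = √(3.332991 + 0.218763) = 1.8846 km
R14: √((-0.0111·111.32)² + (-0.0049·91.71)²) = √(1.526836 + 0.201941) = 1.3148 km
Threshold 1.2 km: R1 (0.6346 km), R3 (1.0479 km), R12 (1.1479 km) are within range.

R1, R3, R12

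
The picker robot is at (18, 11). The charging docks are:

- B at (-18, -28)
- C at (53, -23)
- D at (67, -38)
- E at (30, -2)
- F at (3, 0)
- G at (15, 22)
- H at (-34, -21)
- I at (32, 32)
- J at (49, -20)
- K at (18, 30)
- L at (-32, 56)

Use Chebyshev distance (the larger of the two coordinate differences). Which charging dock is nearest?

Distances from (18, 11):
B: 39
C: 35
D: 49
E: 13
F: 15
G: 11
H: 52
I: 21
J: 31
K: 19
L: 50
Minimum: G at 11.

G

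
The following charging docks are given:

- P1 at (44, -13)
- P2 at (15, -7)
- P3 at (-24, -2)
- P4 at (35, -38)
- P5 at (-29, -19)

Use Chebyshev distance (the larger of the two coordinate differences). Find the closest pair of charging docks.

Pairwise distances:
P1–P2: max(|-29|, |6|) = 29
P1–P3: max(|-68|, |11|) = 68
P1–P4: max(|-9|, |-25|) = 25
P1–P5: max(|-73|, |-6|) = 73
P2–P3: max(|-39|, |5|) = 39
P2–P4: max(|20|, |-31|) = 31
P2–P5: max(|-44|, |-12|) = 44
P3–P4: max(|59|, |-36|) = 59
P3–P5: max(|-5|, |-17|) = 17
P4–P5: max(|-64|, |19|) = 64
Closest pair: P3–P5 at 17.

P3 and P5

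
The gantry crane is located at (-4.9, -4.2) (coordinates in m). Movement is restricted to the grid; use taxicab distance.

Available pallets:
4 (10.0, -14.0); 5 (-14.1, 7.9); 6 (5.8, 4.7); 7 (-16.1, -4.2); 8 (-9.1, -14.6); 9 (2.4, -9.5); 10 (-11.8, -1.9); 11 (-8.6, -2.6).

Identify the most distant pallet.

Distances from (-4.9, -4.2):
4: |14.9| + |-9.8| = 14.9 + 9.8 = 24.7 m
5: |-9.2| + |12.1| = 9.2 + 12.1 = 21.3 m
6: |10.7| + |8.9| = 10.7 + 8.9 = 19.6 m
7: |-11.2| + |0.0| = 11.2 + 0.0 = 11.2 m
8: |-4.2| + |-10.4| = 4.2 + 10.4 = 14.6 m
9: |7.3| + |-5.3| = 7.3 + 5.3 = 12.6 m
10: |-6.9| + |2.3| = 6.9 + 2.3 = 9.2 m
11: |-3.7| + |1.6| = 3.7 + 1.6 = 5.3 m
Maximum: 4 at 24.7 m.

4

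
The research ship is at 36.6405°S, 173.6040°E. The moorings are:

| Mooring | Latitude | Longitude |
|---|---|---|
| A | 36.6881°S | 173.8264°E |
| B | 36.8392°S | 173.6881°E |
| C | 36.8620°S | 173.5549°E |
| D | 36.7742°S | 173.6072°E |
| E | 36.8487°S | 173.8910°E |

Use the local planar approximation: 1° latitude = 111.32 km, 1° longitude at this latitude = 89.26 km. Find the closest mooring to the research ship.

Distances from 36.6405°S, 173.6040°E:
A: 20.5465 km
B: 23.3584 km
C: 25.0438 km
D: 14.8862 km
E: 34.5460 km
Minimum: D at 14.8862 km.

D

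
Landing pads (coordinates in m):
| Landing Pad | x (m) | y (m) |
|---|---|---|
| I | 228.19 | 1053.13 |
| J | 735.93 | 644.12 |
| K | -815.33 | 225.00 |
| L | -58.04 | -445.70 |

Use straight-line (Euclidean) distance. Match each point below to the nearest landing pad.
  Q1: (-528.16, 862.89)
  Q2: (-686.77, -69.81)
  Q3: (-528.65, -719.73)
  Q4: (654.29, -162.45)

Q1→K; Q2→K; Q3→L; Q4→L

Q1 at (-528.16, 862.89):
  I: √((756.35)² + (190.24)²) = √(572065.3225 + 36191.2576) = 779.91 m
  J: √((1264.09)² + (-218.77)²) = √(1597923.5281 + 47860.3129) = 1282.88 m
  K: √((-287.17)² + (-637.89)²) = √(82466.6089 + 406903.6521) = 699.55 m
  L: √((470.12)² + (-1308.59)²) = √(221012.8144 + 1712407.7881) = 1390.47 m
  → nearest: K (699.55 m)
Q2 at (-686.77, -69.81):
  I: √((914.96)² + (1122.94)²) = √(837151.8016 + 1260994.2436) = 1448.50 m
  J: √((1422.70)² + (713.93)²) = √(2024075.2900 + 509696.0449) = 1591.78 m
  K: √((-128.56)² + (294.81)²) = √(16527.6736 + 86912.9361) = 321.62 m
  L: √((628.73)² + (-375.89)²) = √(395301.4129 + 141293.2921) = 732.53 m
  → nearest: K (321.62 m)
Q3 at (-528.65, -719.73):
  I: √((756.84)² + (1772.86)²) = √(572806.7856 + 3143032.5796) = 1927.65 m
  J: √((1264.58)² + (1363.85)²) = √(1599162.5764 + 1860086.8225) = 1859.91 m
  K: √((-286.68)² + (944.73)²) = √(82185.4224 + 892514.7729) = 987.27 m
  L: √((470.61)² + (274.03)²) = √(221473.7721 + 75092.4409) = 544.58 m
  → nearest: L (544.58 m)
Q4 at (654.29, -162.45):
  I: √((-426.10)² + (1215.58)²) = √(181561.2100 + 1477634.7364) = 1288.10 m
  J: √((81.64)² + (806.57)²) = √(6665.0896 + 650555.1649) = 810.69 m
  K: √((-1469.62)² + (387.45)²) = √(2159782.9444 + 150117.5025) = 1519.84 m
  L: √((-712.33)² + (-283.25)²) = √(507414.0289 + 80230.5625) = 766.58 m
  → nearest: L (766.58 m)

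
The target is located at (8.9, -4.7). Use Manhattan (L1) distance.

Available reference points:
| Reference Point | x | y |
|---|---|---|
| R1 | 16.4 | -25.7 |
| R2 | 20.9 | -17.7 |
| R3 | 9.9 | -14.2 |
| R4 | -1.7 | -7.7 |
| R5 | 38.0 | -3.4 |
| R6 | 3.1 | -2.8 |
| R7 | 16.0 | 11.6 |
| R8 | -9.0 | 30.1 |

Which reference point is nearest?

Distances from (8.9, -4.7):
R1: |7.5| + |-21.0| = 7.5 + 21.0 = 28.5
R2: |12.0| + |-13.0| = 12.0 + 13.0 = 25.0
R3: |1.0| + |-9.5| = 1.0 + 9.5 = 10.5
R4: |-10.6| + |-3.0| = 10.6 + 3.0 = 13.6
R5: |29.1| + |1.3| = 29.1 + 1.3 = 30.4
R6: |-5.8| + |1.9| = 5.8 + 1.9 = 7.7
R7: |7.1| + |16.3| = 7.1 + 16.3 = 23.4
R8: |-17.9| + |34.8| = 17.9 + 34.8 = 52.7
Minimum: R6 at 7.7.

R6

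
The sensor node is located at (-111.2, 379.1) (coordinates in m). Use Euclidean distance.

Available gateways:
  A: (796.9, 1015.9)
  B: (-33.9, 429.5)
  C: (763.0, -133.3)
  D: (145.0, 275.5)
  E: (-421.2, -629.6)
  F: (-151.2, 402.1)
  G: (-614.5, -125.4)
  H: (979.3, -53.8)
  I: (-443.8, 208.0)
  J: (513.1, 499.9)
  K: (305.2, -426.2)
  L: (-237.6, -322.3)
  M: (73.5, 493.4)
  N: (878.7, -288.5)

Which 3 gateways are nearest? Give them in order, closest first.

Distances from (-111.2, 379.1):
A: √((908.1)² + (636.8)²) = √(824645.610 + 405514.240) = 1109.1 m
B: √((77.3)² + (50.4)²) = √(5975.290 + 2540.160) = 92.3 m
C: √((874.2)² + (-512.4)²) = √(764225.640 + 262553.760) = 1013.3 m
D: √((256.2)² + (-103.6)²) = √(65638.440 + 10732.960) = 276.4 m
E: √((-310.0)² + (-1008.7)²) = √(96100.000 + 1017475.690) = 1055.3 m
F: √((-40.0)² + (23.0)²) = √(1600.000 + 529.000) = 46.1 m
G: √((-503.3)² + (-504.5)²) = √(253310.890 + 254520.250) = 712.6 m
H: √((1090.5)² + (-432.9)²) = √(1189190.250 + 187402.410) = 1173.3 m
I: √((-332.6)² + (-171.1)²) = √(110622.760 + 29275.210) = 374.0 m
J: √((624.3)² + (120.8)²) = √(389750.490 + 14592.640) = 635.9 m
K: √((416.4)² + (-805.3)²) = √(173388.960 + 648508.090) = 906.6 m
L: √((-126.4)² + (-701.4)²) = √(15976.960 + 491961.960) = 712.7 m
M: √((184.7)² + (114.3)²) = √(34114.090 + 13064.490) = 217.2 m
N: √((989.9)² + (-667.6)²) = √(979902.010 + 445689.760) = 1194.0 m
Sorted: F (46.1 m) < B (92.3 m) < M (217.2 m) < D (276.4 m) < I (374.0 m) < …

F, B, M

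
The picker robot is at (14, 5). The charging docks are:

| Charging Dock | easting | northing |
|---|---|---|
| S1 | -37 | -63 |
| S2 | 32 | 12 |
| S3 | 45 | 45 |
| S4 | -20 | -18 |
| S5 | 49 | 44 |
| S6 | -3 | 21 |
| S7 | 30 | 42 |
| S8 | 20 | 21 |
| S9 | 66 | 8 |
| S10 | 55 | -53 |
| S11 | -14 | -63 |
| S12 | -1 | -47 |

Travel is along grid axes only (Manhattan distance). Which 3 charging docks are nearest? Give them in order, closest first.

Distances from (14, 5):
S1: 119
S2: 25
S3: 71
S4: 57
S5: 74
S6: 33
S7: 53
S8: 22
S9: 55
S10: 99
S11: 96
S12: 67
Sorted: S8 (22) < S2 (25) < S6 (33) < S7 (53) < S9 (55) < …

S8, S2, S6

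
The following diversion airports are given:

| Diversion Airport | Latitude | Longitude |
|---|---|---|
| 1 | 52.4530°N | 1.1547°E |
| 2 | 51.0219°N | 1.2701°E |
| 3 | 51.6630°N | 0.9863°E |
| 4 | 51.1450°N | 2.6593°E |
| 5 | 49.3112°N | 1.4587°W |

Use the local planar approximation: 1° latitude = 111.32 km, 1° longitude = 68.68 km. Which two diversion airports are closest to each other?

Pairwise distances:
1–2: 159.5071 km
1–3: 88.7001 km
1–4: 178.5485 km
1–5: 393.1129 km
2–3: 73.9811 km
2–4: 96.3893 km
2–5: 267.1882 km
3–4: 128.5593 km
3–5: 311.0281 km
4–5: 348.8010 km
Closest pair: 2–3 at 73.9811 km.

2 and 3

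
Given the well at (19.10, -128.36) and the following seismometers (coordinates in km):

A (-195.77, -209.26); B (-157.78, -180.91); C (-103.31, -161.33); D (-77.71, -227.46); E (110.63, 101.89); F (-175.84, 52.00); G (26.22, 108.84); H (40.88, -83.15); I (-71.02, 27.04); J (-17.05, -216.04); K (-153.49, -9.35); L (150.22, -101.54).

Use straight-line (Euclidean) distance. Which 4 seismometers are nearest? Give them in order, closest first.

H, J, C, L

Distances from (19.10, -128.36):
A: √((-214.87)² + (-80.90)²) = √(46169.1169 + 6544.8100) = 229.60 km
B: √((-176.88)² + (-52.55)²) = √(31286.5344 + 2761.5025) = 184.52 km
C: √((-122.41)² + (-32.97)²) = √(14984.2081 + 1087.0209) = 126.77 km
D: √((-96.81)² + (-99.10)²) = √(9372.1761 + 9820.8100) = 138.54 km
E: √((91.53)² + (230.25)²) = √(8377.7409 + 53015.0625) = 247.78 km
F: √((-194.94)² + (180.36)²) = √(38001.6036 + 32529.7296) = 265.58 km
G: √((7.12)² + (237.20)²) = √(50.6944 + 56263.8400) = 237.31 km
H: √((21.78)² + (45.21)²) = √(474.3684 + 2043.9441) = 50.18 km
I: √((-90.12)² + (155.40)²) = √(8121.6144 + 24149.1600) = 179.64 km
J: √((-36.15)² + (-87.68)²) = √(1306.8225 + 7687.7824) = 94.84 km
K: √((-172.59)² + (119.01)²) = √(29787.3081 + 14163.3801) = 209.64 km
L: √((131.12)² + (26.82)²) = √(17192.4544 + 719.3124) = 133.83 km
Sorted: H (50.18 km) < J (94.84 km) < C (126.77 km) < L (133.83 km) < D (138.54 km) < I (179.64 km) < …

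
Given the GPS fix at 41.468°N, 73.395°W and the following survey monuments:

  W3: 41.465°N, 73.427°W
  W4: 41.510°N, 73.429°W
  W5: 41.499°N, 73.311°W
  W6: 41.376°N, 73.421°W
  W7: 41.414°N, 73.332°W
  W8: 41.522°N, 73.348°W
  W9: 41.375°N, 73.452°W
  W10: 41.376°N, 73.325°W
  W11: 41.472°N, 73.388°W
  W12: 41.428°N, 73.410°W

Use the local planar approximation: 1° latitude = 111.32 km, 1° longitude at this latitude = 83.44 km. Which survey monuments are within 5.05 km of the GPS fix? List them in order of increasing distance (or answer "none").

W11, W3, W12

Distances from 41.468°N, 73.395°W:
W3: √((-0.003·111.32)² + (-0.032·83.44)²) = √(0.11153 + 7.12933) = 2.691 km
W4: √((0.042·111.32)² + (-0.034·83.44)²) = √(21.85974 + 8.04834) = 5.469 km
W5: √((0.031·111.32)² + (0.084·83.44)²) = √(11.90885 + 49.12552) = 7.812 km
W6: √((-0.092·111.32)² + (-0.026·83.44)²) = √(104.88709 + 4.70647) = 10.469 km
W7: √((-0.054·111.32)² + (0.063·83.44)²) = √(36.13549 + 27.63311) = 7.986 km
W8: √((0.054·111.32)² + (0.047·83.44)²) = √(36.13549 + 15.37957) = 7.177 km
W9: √((-0.093·111.32)² + (-0.057·83.44)²) = √(107.17964 + 22.62030) = 11.393 km
W10: √((-0.092·111.32)² + (0.070·83.44)²) = √(104.88709 + 34.11494) = 11.790 km
W11: √((0.004·111.32)² + (0.007·83.44)²) = √(0.19827 + 0.34115) = 0.734 km
W12: √((-0.040·111.32)² + (-0.015·83.44)²) = √(19.82743 + 1.56650) = 4.625 km
Threshold 5.05 km: W11 (0.734 km), W3 (2.691 km), W12 (4.625 km) are within range.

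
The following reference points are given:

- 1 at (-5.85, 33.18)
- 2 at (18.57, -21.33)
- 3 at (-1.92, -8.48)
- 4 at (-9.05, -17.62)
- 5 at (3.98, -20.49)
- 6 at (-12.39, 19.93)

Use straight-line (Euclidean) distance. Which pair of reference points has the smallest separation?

Pairwise distances:
3–4: 11.59
4–5: 13.34
3–5: 13.38
2–5: 14.61
1–6: 14.78
2–3: 24.19
2–4: 27.87
3–6: 30.28
4–6: 37.70
1–3: 41.84
5–6: 43.61
1–4: 50.90
2–6: 51.58
1–5: 54.56
1–2: 59.73
Closest pair: 3–4 at 11.59.

3 and 4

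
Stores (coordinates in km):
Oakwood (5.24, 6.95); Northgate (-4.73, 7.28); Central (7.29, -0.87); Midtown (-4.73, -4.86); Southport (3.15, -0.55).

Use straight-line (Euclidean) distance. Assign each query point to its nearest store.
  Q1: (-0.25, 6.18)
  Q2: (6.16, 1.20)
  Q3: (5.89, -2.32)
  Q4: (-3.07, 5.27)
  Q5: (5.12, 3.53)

Q1 at (-0.25, 6.18):
  Oakwood: 5.54 km
  Northgate: 4.61 km
  Central: 10.32 km
  Midtown: 11.91 km
  Southport: 7.54 km
  → nearest: Northgate (4.61 km)
Q2 at (6.16, 1.20):
  Oakwood: 5.82 km
  Northgate: 12.47 km
  Central: 2.36 km
  Midtown: 12.46 km
  Southport: 3.48 km
  → nearest: Central (2.36 km)
Q3 at (5.89, -2.32):
  Oakwood: 9.29 km
  Northgate: 14.32 km
  Central: 2.02 km
  Midtown: 10.92 km
  Southport: 3.26 km
  → nearest: Central (2.02 km)
Q4 at (-3.07, 5.27):
  Oakwood: 8.48 km
  Northgate: 2.61 km
  Central: 12.04 km
  Midtown: 10.27 km
  Southport: 8.52 km
  → nearest: Northgate (2.61 km)
Q5 at (5.12, 3.53):
  Oakwood: 3.42 km
  Northgate: 10.54 km
  Central: 4.91 km
  Midtown: 12.94 km
  Southport: 4.53 km
  → nearest: Oakwood (3.42 km)

Q1→Northgate; Q2→Central; Q3→Central; Q4→Northgate; Q5→Oakwood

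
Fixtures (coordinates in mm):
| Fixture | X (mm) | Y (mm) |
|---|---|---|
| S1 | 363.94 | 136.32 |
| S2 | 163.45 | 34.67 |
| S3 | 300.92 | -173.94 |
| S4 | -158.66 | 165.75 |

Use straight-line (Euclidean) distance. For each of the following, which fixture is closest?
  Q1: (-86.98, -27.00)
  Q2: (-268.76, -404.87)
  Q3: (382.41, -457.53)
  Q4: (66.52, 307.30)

Q1 at (-86.98, -27.00):
  S1: √((450.92)² + (163.32)²) = √(203328.8464 + 26673.4224) = 479.59 mm
  S2: √((250.43)² + (61.67)²) = √(62715.1849 + 3803.1889) = 257.91 mm
  S3: √((387.90)² + (-146.94)²) = √(150466.4100 + 21591.3636) = 414.80 mm
  S4: √((-71.68)² + (192.75)²) = √(5138.0224 + 37152.5625) = 205.65 mm
  → nearest: S4 (205.65 mm)
Q2 at (-268.76, -404.87):
  S1: √((632.70)² + (541.19)²) = √(400309.2900 + 292886.6161) = 832.58 mm
  S2: √((432.21)² + (439.54)²) = √(186805.4841 + 193195.4116) = 616.44 mm
  S3: √((569.68)² + (230.93)²) = √(324535.3024 + 53328.6649) = 614.71 mm
  S4: √((110.10)² + (570.62)²) = √(12122.0100 + 325607.1844) = 581.14 mm
  → nearest: S4 (581.14 mm)
Q3 at (382.41, -457.53):
  S1: √((-18.47)² + (593.85)²) = √(341.1409 + 352657.8225) = 594.14 mm
  S2: √((-218.96)² + (492.20)²) = √(47943.4816 + 242260.8400) = 538.71 mm
  S3: √((-81.49)² + (283.59)²) = √(6640.6201 + 80423.2881) = 295.07 mm
  S4: √((-541.07)² + (623.28)²) = √(292756.7449 + 388477.9584) = 825.37 mm
  → nearest: S3 (295.07 mm)
Q4 at (66.52, 307.30):
  S1: √((297.42)² + (-170.98)²) = √(88458.6564 + 29234.1604) = 343.06 mm
  S2: √((96.93)² + (-272.63)²) = √(9395.4249 + 74327.1169) = 289.35 mm
  S3: √((234.40)² + (-481.24)²) = √(54943.3600 + 231591.9376) = 535.29 mm
  S4: √((-225.18)² + (-141.55)²) = √(50706.0324 + 20036.4025) = 265.97 mm
  → nearest: S4 (265.97 mm)

Q1→S4; Q2→S4; Q3→S3; Q4→S4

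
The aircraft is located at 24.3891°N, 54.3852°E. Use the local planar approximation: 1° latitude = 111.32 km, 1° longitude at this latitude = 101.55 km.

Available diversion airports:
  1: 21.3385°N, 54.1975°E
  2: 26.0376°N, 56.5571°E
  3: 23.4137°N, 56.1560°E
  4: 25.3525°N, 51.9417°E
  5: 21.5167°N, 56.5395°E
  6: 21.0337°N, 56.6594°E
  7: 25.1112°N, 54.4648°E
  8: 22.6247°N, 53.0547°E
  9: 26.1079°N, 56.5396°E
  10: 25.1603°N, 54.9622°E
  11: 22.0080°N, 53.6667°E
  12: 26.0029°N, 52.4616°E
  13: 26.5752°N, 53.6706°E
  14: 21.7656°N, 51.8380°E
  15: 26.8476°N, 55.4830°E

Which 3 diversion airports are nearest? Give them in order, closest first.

Distances from 24.3891°N, 54.3852°E:
1: √((-3.0506·111.32)² + (-0.1877·101.55)²) = √(115323.264378 + 363.319243) = 340.1273 km
2: √((1.6485·111.32)² + (2.1719·101.55)²) = √(33676.294461 + 48645.145431) = 286.9171 km
3: √((-0.9754·111.32)² + (1.7708·101.55)²) = √(11789.948223 + 32336.937116) = 210.0640 km
4: √((0.9634·111.32)² + (-2.4435·101.55)²) = √(11501.637595 + 61572.181686) = 270.3217 km
5: √((-2.8724·111.32)² + (2.1543·101.55)²) = √(102243.623267 + 47859.947555) = 387.4320 km
6: √((-3.3554·111.32)² + (2.2742·101.55)²) = √(139519.527151 + 53335.597644) = 439.1527 km
7: √((0.7221·111.32)² + (0.0796·101.55)²) = √(6461.615108 + 65.341032) = 80.7896 km
8: √((-1.7644·111.32)² + (-1.3305·101.55)²) = √(38578.069712 + 18255.326856) = 238.3976 km
9: √((1.7188·111.32)² + (2.1544·101.55)²) = √(36609.777157 + 47864.390860) = 290.6444 km
10: √((0.7712·111.32)² + (0.5770·101.55)²) = √(7370.219753 + 3433.297852) = 103.9400 km
11: √((-2.3811·111.32)² + (-0.7185·101.55)²) = √(70258.951663 + 5323.697870) = 274.9230 km
12: √((1.6138·111.32)² + (-1.9236·101.55)²) = √(32273.481512 + 38158.332877) = 265.3899 km
13: √((2.1861·111.32)² + (-0.7146·101.55)²) = √(59222.460073 + 5266.060924) = 253.9459 km
14: √((-2.6235·111.32)² + (-2.5472·101.55)²) = √(85292.045986 + 66909.216998) = 390.1298 km
15: √((2.4585·111.32)² + (1.0978·101.55)²) = √(74900.862819 + 12428.144909) = 295.5148 km
Sorted: 7 (80.7896 km) < 10 (103.9400 km) < 3 (210.0640 km) < 8 (238.3976 km) < 13 (253.9459 km) < …

7, 10, 3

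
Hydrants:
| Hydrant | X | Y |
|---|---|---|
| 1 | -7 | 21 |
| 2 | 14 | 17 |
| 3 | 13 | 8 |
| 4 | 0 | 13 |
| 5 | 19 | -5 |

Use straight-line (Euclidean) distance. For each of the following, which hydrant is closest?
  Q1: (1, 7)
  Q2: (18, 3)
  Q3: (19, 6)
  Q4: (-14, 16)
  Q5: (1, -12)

Q1→4; Q2→3; Q3→3; Q4→1; Q5→5

Q1 at (1, 7):
  1: √((-8)² + (14)²) = √(64.000 + 196.000) = 16.1
  2: √((13)² + (10)²) = √(169.000 + 100.000) = 16.4
  3: √((12)² + (1)²) = √(144.000 + 1.000) = 12.0
  4: √((-1)² + (6)²) = √(1.000 + 36.000) = 6.1
  5: √((18)² + (-12)²) = √(324.000 + 144.000) = 21.6
  → nearest: 4 (6.1)
Q2 at (18, 3):
  1: √((-25)² + (18)²) = √(625.000 + 324.000) = 30.8
  2: √((-4)² + (14)²) = √(16.000 + 196.000) = 14.6
  3: √((-5)² + (5)²) = √(25.000 + 25.000) = 7.1
  4: √((-18)² + (10)²) = √(324.000 + 100.000) = 20.6
  5: √((1)² + (-8)²) = √(1.000 + 64.000) = 8.1
  → nearest: 3 (7.1)
Q3 at (19, 6):
  1: √((-26)² + (15)²) = √(676.000 + 225.000) = 30.0
  2: √((-5)² + (11)²) = √(25.000 + 121.000) = 12.1
  3: √((-6)² + (2)²) = √(36.000 + 4.000) = 6.3
  4: √((-19)² + (7)²) = √(361.000 + 49.000) = 20.2
  5: √((0)² + (-11)²) = √(0.000 + 121.000) = 11.0
  → nearest: 3 (6.3)
Q4 at (-14, 16):
  1: √((7)² + (5)²) = √(49.000 + 25.000) = 8.6
  2: √((28)² + (1)²) = √(784.000 + 1.000) = 28.0
  3: √((27)² + (-8)²) = √(729.000 + 64.000) = 28.2
  4: √((14)² + (-3)²) = √(196.000 + 9.000) = 14.3
  5: √((33)² + (-21)²) = √(1089.000 + 441.000) = 39.1
  → nearest: 1 (8.6)
Q5 at (1, -12):
  1: √((-8)² + (33)²) = √(64.000 + 1089.000) = 34.0
  2: √((13)² + (29)²) = √(169.000 + 841.000) = 31.8
  3: √((12)² + (20)²) = √(144.000 + 400.000) = 23.3
  4: √((-1)² + (25)²) = √(1.000 + 625.000) = 25.0
  5: √((18)² + (7)²) = √(324.000 + 49.000) = 19.3
  → nearest: 5 (19.3)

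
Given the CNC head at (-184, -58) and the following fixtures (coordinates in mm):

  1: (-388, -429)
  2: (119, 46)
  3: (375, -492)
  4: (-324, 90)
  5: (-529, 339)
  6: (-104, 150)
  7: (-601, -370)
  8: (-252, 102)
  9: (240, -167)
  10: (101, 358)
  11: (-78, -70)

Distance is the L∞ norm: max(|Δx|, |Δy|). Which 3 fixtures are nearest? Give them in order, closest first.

Distances from (-184, -58):
1: 371 mm
2: 303 mm
3: 559 mm
4: 148 mm
5: 397 mm
6: 208 mm
7: 417 mm
8: 160 mm
9: 424 mm
10: 416 mm
11: 106 mm
Sorted: 11 (106 mm) < 4 (148 mm) < 8 (160 mm) < 6 (208 mm) < 2 (303 mm) < …

11, 4, 8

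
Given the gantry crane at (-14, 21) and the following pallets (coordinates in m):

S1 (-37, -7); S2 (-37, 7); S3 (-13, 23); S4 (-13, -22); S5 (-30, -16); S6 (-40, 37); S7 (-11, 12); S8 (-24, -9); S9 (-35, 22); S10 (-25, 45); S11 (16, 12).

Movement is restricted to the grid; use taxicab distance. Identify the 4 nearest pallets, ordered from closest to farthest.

S3, S7, S9, S10

Distances from (-14, 21):
S1: 51 m
S2: 37 m
S3: 3 m
S4: 44 m
S5: 53 m
S6: 42 m
S7: 12 m
S8: 40 m
S9: 22 m
S10: 35 m
S11: 39 m
Sorted: S3 (3 m) < S7 (12 m) < S9 (22 m) < S10 (35 m) < S2 (37 m) < S11 (39 m) < …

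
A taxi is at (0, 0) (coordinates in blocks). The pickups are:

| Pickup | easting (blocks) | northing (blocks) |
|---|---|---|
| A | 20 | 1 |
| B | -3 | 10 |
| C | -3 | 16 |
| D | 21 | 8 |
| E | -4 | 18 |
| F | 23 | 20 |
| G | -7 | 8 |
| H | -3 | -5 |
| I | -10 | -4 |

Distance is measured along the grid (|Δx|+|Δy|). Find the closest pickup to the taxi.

H

Distances from (0, 0):
A: 21 blocks
B: 13 blocks
C: 19 blocks
D: 29 blocks
E: 22 blocks
F: 43 blocks
G: 15 blocks
H: 8 blocks
I: 14 blocks
Minimum: H at 8 blocks.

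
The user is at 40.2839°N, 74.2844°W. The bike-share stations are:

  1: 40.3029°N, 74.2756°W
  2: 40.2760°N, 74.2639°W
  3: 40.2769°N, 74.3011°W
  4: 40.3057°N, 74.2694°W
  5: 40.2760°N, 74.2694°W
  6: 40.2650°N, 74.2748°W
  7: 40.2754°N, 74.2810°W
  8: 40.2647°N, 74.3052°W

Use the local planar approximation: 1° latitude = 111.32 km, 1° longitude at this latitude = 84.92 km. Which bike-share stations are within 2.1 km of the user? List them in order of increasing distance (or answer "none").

Distances from 40.2839°N, 74.2844°W:
1: √((0.0190·111.32)² + (0.0088·84.92)²) = √(4.473563 + 0.558451) = 2.2432 km
2: √((-0.0079·111.32)² + (0.0205·84.92)²) = √(0.773394 + 3.030594) = 1.9504 km
3: √((-0.0070·111.32)² + (-0.0167·84.92)²) = √(0.607215 + 2.011189) = 1.6181 km
4: √((0.0218·111.32)² + (0.0150·84.92)²) = √(5.889242 + 1.622566) = 2.7408 km
5: √((-0.0079·111.32)² + (0.0150·84.92)²) = √(0.773394 + 1.622566) = 1.5479 km
6: √((-0.0189·111.32)² + (0.0096·84.92)²) = √(4.426597 + 0.664603) = 2.2564 km
7: √((-0.0085·111.32)² + (0.0034·84.92)²) = √(0.895332 + 0.083364) = 0.9893 km
8: √((-0.0192·111.32)² + (-0.0208·84.92)²) = √(4.568239 + 3.119943) = 2.7728 km
Threshold 2.1 km: 7 (0.9893 km), 5 (1.5479 km), 3 (1.6181 km), 2 (1.9504 km) are within range.

7, 5, 3, 2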